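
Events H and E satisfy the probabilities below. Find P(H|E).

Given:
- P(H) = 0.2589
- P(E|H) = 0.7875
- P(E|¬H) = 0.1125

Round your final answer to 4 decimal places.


Bayes' theorem: P(H|E) = P(E|H) × P(H) / P(E)

Step 1: Calculate P(E) using law of total probability
P(E) = P(E|H)P(H) + P(E|¬H)P(¬H)
     = 0.7875 × 0.2589 + 0.1125 × 0.7411
     = 0.20388375 + 0.08337375
     = 0.28725750

Step 2: Apply Bayes' theorem
P(H|E) = P(E|H) × P(H) / P(E)
       = 0.20388375 / 0.28725750
       = 0.7098


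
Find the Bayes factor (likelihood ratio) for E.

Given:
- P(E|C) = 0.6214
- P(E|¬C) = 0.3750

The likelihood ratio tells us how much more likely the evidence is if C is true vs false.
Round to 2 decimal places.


Likelihood Ratio (LR) = P(E|C) / P(E|¬C)

LR = 0.6214 / 0.3750
   = 1.66

The evidence is 1.66 times more likely if C is true than if C is false.
LR > 1, so observing E raises the odds in favor of C.


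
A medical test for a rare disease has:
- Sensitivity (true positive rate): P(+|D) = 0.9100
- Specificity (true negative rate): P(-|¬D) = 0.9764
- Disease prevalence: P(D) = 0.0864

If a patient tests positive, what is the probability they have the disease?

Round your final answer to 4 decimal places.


Let D = has disease, + = positive test

Given:
- P(D) = 0.0864 (prevalence)
- P(+|D) = 0.9100 (sensitivity)
- P(-|¬D) = 0.9764 (specificity)
- P(+|¬D) = 0.0236 (false positive rate = 1 - specificity)

Step 1: Find P(+)
P(+) = P(+|D)P(D) + P(+|¬D)P(¬D)
     = 0.9100 × 0.0864 + 0.0236 × 0.9136
     = 0.07862400 + 0.02156096
     = 0.10018496

Step 2: Apply Bayes' theorem for P(D|+)
P(D|+) = P(+|D)P(D) / P(+)
       = 0.07862400 / 0.10018496
       = 0.7848


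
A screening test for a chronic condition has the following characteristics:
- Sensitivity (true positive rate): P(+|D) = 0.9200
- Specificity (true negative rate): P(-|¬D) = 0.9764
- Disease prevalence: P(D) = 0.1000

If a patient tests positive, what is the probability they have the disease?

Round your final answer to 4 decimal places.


Let D = has disease, + = positive test

Given:
- P(D) = 0.1000 (prevalence)
- P(+|D) = 0.9200 (sensitivity)
- P(-|¬D) = 0.9764 (specificity)
- P(+|¬D) = 0.0236 (false positive rate = 1 - specificity)

Step 1: Find P(+)
P(+) = P(+|D)P(D) + P(+|¬D)P(¬D)
     = 0.9200 × 0.1000 + 0.0236 × 0.9000
     = 0.09200000 + 0.02124000
     = 0.11324000

Step 2: Apply Bayes' theorem for P(D|+)
P(D|+) = P(+|D)P(D) / P(+)
       = 0.09200000 / 0.11324000
       = 0.8124


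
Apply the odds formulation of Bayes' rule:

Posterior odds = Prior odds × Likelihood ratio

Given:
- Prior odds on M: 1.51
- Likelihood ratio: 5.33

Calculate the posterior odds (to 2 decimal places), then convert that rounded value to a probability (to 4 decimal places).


Step 1: Calculate posterior odds
Posterior odds = Prior odds × LR
               = 1.51 × 5.33
               = 8.05

Step 2: Convert to probability
P(M|E) = Posterior odds / (1 + Posterior odds)
       = 8.05 / (1 + 8.05)
       = 8.05 / 9.05
       = 0.8895

The evidence increased P(M) from 0.6016 to 0.8895.


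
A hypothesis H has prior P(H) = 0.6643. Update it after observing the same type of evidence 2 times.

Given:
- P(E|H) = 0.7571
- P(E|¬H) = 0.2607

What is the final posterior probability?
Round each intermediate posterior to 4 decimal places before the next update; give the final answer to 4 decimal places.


Sequential Bayesian updating:

Initial prior: P(H) = 0.6643

Update 1:
  P(E) = 0.7571 × 0.6643 + 0.2607 × 0.3357 = 0.50294153 + 0.08751699 = 0.59045852
  P(H|E) = 0.50294153 / 0.59045852 = 0.8518

Update 2:
  P(E) = 0.7571 × 0.8518 + 0.2607 × 0.1482 = 0.64489778 + 0.03863574 = 0.68353352
  P(H|E) = 0.64489778 / 0.68353352 = 0.9435

Final posterior: 0.9435


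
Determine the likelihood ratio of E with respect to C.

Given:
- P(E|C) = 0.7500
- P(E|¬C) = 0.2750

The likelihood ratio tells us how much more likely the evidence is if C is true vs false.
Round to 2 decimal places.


Likelihood Ratio (LR) = P(E|C) / P(E|¬C)

LR = 0.7500 / 0.2750
   = 2.73

The evidence is 2.73 times more likely if C is true than if C is false.
LR > 1, so observing E raises the odds in favor of C.


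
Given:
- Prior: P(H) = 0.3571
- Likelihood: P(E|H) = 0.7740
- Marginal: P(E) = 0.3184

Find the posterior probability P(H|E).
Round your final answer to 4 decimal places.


Using Bayes' theorem:

P(H|E) = P(E|H) × P(H) / P(E)
       = 0.7740 × 0.3571 / 0.3184
       = 0.27639540 / 0.3184
       = 0.8681

The evidence strengthens our belief in H.
Prior: 0.3571 → Posterior: 0.8681


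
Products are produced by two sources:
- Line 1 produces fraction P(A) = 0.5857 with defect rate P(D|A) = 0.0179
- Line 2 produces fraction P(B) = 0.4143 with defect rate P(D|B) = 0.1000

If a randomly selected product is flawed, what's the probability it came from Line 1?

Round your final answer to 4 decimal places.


Let A = from Line 1, D = flawed

Given:
- P(A) = 0.5857, P(B) = 0.4143
- P(D|A) = 0.0179, P(D|B) = 0.1000

Step 1: Find P(D)
P(D) = P(D|A)P(A) + P(D|B)P(B)
     = 0.0179 × 0.5857 + 0.1000 × 0.4143
     = 0.01048403 + 0.04143000
     = 0.05191403

Step 2: Apply Bayes' theorem
P(A|D) = P(D|A)P(A) / P(D)
       = 0.01048403 / 0.05191403
       = 0.2019


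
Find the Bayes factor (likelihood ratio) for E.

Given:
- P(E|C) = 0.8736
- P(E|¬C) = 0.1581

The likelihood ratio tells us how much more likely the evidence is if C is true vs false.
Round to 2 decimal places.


Likelihood Ratio (LR) = P(E|C) / P(E|¬C)

LR = 0.8736 / 0.1581
   = 5.53

The evidence is 5.53 times more likely if C is true than if C is false.
Since LR > 1, the evidence supports C over ¬C.


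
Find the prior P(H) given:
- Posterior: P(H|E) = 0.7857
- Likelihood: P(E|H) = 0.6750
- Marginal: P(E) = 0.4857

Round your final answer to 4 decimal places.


From Bayes' theorem: P(H|E) = P(E|H) × P(H) / P(E)

Rearranging for P(H):
P(H) = P(H|E) × P(E) / P(E|H)
     = 0.7857 × 0.4857 / 0.6750
     = 0.38161449 / 0.6750
     = 0.5654


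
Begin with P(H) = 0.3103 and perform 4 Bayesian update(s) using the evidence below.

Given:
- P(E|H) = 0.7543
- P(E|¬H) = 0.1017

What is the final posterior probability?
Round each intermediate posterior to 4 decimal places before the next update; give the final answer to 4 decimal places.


Sequential Bayesian updating:

Initial prior: P(H) = 0.3103

Update 1:
  P(E) = 0.7543 × 0.3103 + 0.1017 × 0.6897 = 0.23405929 + 0.07014249 = 0.30420178
  P(H|E) = 0.23405929 / 0.30420178 = 0.7694

Update 2:
  P(E) = 0.7543 × 0.7694 + 0.1017 × 0.2306 = 0.58035842 + 0.02345202 = 0.60381044
  P(H|E) = 0.58035842 / 0.60381044 = 0.9612

Update 3:
  P(E) = 0.7543 × 0.9612 + 0.1017 × 0.0388 = 0.72503316 + 0.00394596 = 0.72897912
  P(H|E) = 0.72503316 / 0.72897912 = 0.9946

Update 4:
  P(E) = 0.7543 × 0.9946 + 0.1017 × 0.0054 = 0.75022678 + 0.00054918 = 0.75077596
  P(H|E) = 0.75022678 / 0.75077596 = 0.9993

Final posterior: 0.9993


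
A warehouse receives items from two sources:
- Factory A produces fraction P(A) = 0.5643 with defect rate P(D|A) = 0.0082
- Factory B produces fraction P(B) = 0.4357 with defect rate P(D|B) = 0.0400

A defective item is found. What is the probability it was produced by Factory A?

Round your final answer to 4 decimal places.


Let A = from Factory A, D = defective

Given:
- P(A) = 0.5643, P(B) = 0.4357
- P(D|A) = 0.0082, P(D|B) = 0.0400

Step 1: Find P(D)
P(D) = P(D|A)P(A) + P(D|B)P(B)
     = 0.0082 × 0.5643 + 0.0400 × 0.4357
     = 0.00462726 + 0.01742800
     = 0.02205526

Step 2: Apply Bayes' theorem
P(A|D) = P(D|A)P(A) / P(D)
       = 0.00462726 / 0.02205526
       = 0.2098


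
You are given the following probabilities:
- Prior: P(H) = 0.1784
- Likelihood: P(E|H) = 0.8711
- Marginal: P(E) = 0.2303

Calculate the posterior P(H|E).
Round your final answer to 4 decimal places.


Using Bayes' theorem:

P(H|E) = P(E|H) × P(H) / P(E)
       = 0.8711 × 0.1784 / 0.2303
       = 0.15540424 / 0.2303
       = 0.6748

The evidence strengthens our belief in H.
Prior: 0.1784 → Posterior: 0.6748


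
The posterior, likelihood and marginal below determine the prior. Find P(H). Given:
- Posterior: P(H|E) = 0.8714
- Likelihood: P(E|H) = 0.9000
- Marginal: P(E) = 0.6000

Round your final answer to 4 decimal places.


From Bayes' theorem: P(H|E) = P(E|H) × P(H) / P(E)

Rearranging for P(H):
P(H) = P(H|E) × P(E) / P(E|H)
     = 0.8714 × 0.6000 / 0.9000
     = 0.52284000 / 0.9000
     = 0.5809


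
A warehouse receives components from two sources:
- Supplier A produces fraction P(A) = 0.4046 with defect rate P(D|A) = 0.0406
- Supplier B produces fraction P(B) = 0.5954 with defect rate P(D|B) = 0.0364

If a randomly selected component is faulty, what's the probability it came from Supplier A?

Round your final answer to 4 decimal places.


Let A = from Supplier A, D = faulty

Given:
- P(A) = 0.4046, P(B) = 0.5954
- P(D|A) = 0.0406, P(D|B) = 0.0364

Step 1: Find P(D)
P(D) = P(D|A)P(A) + P(D|B)P(B)
     = 0.0406 × 0.4046 + 0.0364 × 0.5954
     = 0.01642676 + 0.02167256
     = 0.03809932

Step 2: Apply Bayes' theorem
P(A|D) = P(D|A)P(A) / P(D)
       = 0.01642676 / 0.03809932
       = 0.4312


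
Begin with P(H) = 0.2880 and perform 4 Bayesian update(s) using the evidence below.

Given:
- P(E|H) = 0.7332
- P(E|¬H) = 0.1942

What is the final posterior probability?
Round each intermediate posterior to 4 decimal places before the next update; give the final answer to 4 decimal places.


Sequential Bayesian updating:

Initial prior: P(H) = 0.2880

Update 1:
  P(E) = 0.7332 × 0.2880 + 0.1942 × 0.7120 = 0.21116160 + 0.13827040 = 0.34943200
  P(H|E) = 0.21116160 / 0.34943200 = 0.6043

Update 2:
  P(E) = 0.7332 × 0.6043 + 0.1942 × 0.3957 = 0.44307276 + 0.07684494 = 0.51991770
  P(H|E) = 0.44307276 / 0.51991770 = 0.8522

Update 3:
  P(E) = 0.7332 × 0.8522 + 0.1942 × 0.1478 = 0.62483304 + 0.02870276 = 0.65353580
  P(H|E) = 0.62483304 / 0.65353580 = 0.9561

Update 4:
  P(E) = 0.7332 × 0.9561 + 0.1942 × 0.0439 = 0.70101252 + 0.00852538 = 0.70953790
  P(H|E) = 0.70101252 / 0.70953790 = 0.9880

Final posterior: 0.9880


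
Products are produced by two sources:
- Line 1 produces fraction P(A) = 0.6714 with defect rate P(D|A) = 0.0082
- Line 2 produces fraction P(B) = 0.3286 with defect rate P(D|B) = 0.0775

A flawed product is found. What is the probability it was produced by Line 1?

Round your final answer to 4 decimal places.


Let A = from Line 1, D = flawed

Given:
- P(A) = 0.6714, P(B) = 0.3286
- P(D|A) = 0.0082, P(D|B) = 0.0775

Step 1: Find P(D)
P(D) = P(D|A)P(A) + P(D|B)P(B)
     = 0.0082 × 0.6714 + 0.0775 × 0.3286
     = 0.00550548 + 0.02546650
     = 0.03097198

Step 2: Apply Bayes' theorem
P(A|D) = P(D|A)P(A) / P(D)
       = 0.00550548 / 0.03097198
       = 0.1778


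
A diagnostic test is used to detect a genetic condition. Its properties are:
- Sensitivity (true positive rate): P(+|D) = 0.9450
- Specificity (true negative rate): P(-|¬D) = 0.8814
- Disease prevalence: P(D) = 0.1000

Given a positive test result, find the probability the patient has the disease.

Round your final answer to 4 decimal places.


Let D = has disease, + = positive test

Given:
- P(D) = 0.1000 (prevalence)
- P(+|D) = 0.9450 (sensitivity)
- P(-|¬D) = 0.8814 (specificity)
- P(+|¬D) = 0.1186 (false positive rate = 1 - specificity)

Step 1: Find P(+)
P(+) = P(+|D)P(D) + P(+|¬D)P(¬D)
     = 0.9450 × 0.1000 + 0.1186 × 0.9000
     = 0.09450000 + 0.10674000
     = 0.20124000

Step 2: Apply Bayes' theorem for P(D|+)
P(D|+) = P(+|D)P(D) / P(+)
       = 0.09450000 / 0.20124000
       = 0.4696


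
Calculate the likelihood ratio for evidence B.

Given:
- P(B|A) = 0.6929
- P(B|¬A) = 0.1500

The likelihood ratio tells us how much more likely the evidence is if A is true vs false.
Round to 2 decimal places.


Likelihood Ratio (LR) = P(B|A) / P(B|¬A)

LR = 0.6929 / 0.1500
   = 4.62

The evidence is 4.62 times more likely if A is true than if A is false.
LR > 1, so observing B raises the odds in favor of A.


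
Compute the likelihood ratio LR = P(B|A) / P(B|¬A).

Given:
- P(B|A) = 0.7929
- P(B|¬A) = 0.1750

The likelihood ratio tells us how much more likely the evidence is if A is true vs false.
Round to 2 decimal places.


Likelihood Ratio (LR) = P(B|A) / P(B|¬A)

LR = 0.7929 / 0.1750
   = 4.53

The evidence is 4.53 times more likely if A is true than if A is false.
Since LR > 1, the evidence supports A over ¬A.


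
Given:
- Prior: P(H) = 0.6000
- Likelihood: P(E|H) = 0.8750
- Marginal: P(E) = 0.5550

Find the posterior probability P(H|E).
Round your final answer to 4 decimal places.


Using Bayes' theorem:

P(H|E) = P(E|H) × P(H) / P(E)
       = 0.8750 × 0.6000 / 0.5550
       = 0.52500000 / 0.5550
       = 0.9459

The evidence strengthens our belief in H.
Prior: 0.6000 → Posterior: 0.9459


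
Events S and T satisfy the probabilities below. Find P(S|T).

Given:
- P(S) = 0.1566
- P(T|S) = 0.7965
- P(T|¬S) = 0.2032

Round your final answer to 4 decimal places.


Bayes' theorem: P(S|T) = P(T|S) × P(S) / P(T)

Step 1: Calculate P(T) using law of total probability
P(T) = P(T|S)P(S) + P(T|¬S)P(¬S)
     = 0.7965 × 0.1566 + 0.2032 × 0.8434
     = 0.12473190 + 0.17137888
     = 0.29611078

Step 2: Apply Bayes' theorem
P(S|T) = P(T|S) × P(S) / P(T)
       = 0.12473190 / 0.29611078
       = 0.4212


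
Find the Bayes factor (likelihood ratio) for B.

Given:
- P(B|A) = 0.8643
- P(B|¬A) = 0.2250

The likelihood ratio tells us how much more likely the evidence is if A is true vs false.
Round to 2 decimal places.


Likelihood Ratio (LR) = P(B|A) / P(B|¬A)

LR = 0.8643 / 0.2250
   = 3.84

The evidence is 3.84 times more likely if A is true than if A is false.
Since LR > 1, the evidence supports A over ¬A.


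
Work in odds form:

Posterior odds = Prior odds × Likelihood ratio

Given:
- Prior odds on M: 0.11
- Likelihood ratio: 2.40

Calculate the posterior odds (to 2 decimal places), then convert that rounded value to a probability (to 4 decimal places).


Step 1: Calculate posterior odds
Posterior odds = Prior odds × LR
               = 0.11 × 2.40
               = 0.26

Step 2: Convert to probability
P(M|E) = Posterior odds / (1 + Posterior odds)
       = 0.26 / (1 + 0.26)
       = 0.26 / 1.26
       = 0.2063

The evidence increased P(M) from 0.0991 to 0.2063.


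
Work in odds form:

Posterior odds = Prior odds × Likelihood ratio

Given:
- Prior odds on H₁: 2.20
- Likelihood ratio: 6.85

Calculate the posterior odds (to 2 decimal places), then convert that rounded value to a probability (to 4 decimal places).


Step 1: Calculate posterior odds
Posterior odds = Prior odds × LR
               = 2.20 × 6.85
               = 15.07

Step 2: Convert to probability
P(H₁|E) = Posterior odds / (1 + Posterior odds)
       = 15.07 / (1 + 15.07)
       = 15.07 / 16.07
       = 0.9378

The evidence increased P(H₁) from 0.6875 to 0.9378.


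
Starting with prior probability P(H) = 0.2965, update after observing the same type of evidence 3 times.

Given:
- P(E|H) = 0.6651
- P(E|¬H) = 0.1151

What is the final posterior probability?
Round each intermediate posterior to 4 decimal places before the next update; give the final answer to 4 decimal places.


Sequential Bayesian updating:

Initial prior: P(H) = 0.2965

Update 1:
  P(E) = 0.6651 × 0.2965 + 0.1151 × 0.7035 = 0.19720215 + 0.08097285 = 0.27817500
  P(H|E) = 0.19720215 / 0.27817500 = 0.7089

Update 2:
  P(E) = 0.6651 × 0.7089 + 0.1151 × 0.2911 = 0.47148939 + 0.03350561 = 0.50499500
  P(H|E) = 0.47148939 / 0.50499500 = 0.9337

Update 3:
  P(E) = 0.6651 × 0.9337 + 0.1151 × 0.0663 = 0.62100387 + 0.00763113 = 0.62863500
  P(H|E) = 0.62100387 / 0.62863500 = 0.9879

Final posterior: 0.9879


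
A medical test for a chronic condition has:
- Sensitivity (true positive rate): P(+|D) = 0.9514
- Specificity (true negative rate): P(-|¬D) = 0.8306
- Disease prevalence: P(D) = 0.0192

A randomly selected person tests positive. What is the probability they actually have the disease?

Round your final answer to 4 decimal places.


Let D = has disease, + = positive test

Given:
- P(D) = 0.0192 (prevalence)
- P(+|D) = 0.9514 (sensitivity)
- P(-|¬D) = 0.8306 (specificity)
- P(+|¬D) = 0.1694 (false positive rate = 1 - specificity)

Step 1: Find P(+)
P(+) = P(+|D)P(D) + P(+|¬D)P(¬D)
     = 0.9514 × 0.0192 + 0.1694 × 0.9808
     = 0.01826688 + 0.16614752
     = 0.18441440

Step 2: Apply Bayes' theorem for P(D|+)
P(D|+) = P(+|D)P(D) / P(+)
       = 0.01826688 / 0.18441440
       = 0.0991


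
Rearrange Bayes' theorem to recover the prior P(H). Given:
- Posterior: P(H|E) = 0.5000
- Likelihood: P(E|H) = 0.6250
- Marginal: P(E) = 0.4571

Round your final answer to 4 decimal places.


From Bayes' theorem: P(H|E) = P(E|H) × P(H) / P(E)

Rearranging for P(H):
P(H) = P(H|E) × P(E) / P(E|H)
     = 0.5000 × 0.4571 / 0.6250
     = 0.22855000 / 0.6250
     = 0.3657


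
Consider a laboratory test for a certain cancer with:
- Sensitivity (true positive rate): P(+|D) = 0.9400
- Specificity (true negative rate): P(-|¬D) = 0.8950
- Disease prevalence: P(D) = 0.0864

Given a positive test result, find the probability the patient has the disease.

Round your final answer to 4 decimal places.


Let D = has disease, + = positive test

Given:
- P(D) = 0.0864 (prevalence)
- P(+|D) = 0.9400 (sensitivity)
- P(-|¬D) = 0.8950 (specificity)
- P(+|¬D) = 0.1050 (false positive rate = 1 - specificity)

Step 1: Find P(+)
P(+) = P(+|D)P(D) + P(+|¬D)P(¬D)
     = 0.9400 × 0.0864 + 0.1050 × 0.9136
     = 0.08121600 + 0.09592800
     = 0.17714400

Step 2: Apply Bayes' theorem for P(D|+)
P(D|+) = P(+|D)P(D) / P(+)
       = 0.08121600 / 0.17714400
       = 0.4585


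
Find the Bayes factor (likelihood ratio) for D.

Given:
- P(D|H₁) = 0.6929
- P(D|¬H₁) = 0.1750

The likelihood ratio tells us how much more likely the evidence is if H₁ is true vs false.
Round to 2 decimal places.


Likelihood Ratio (LR) = P(D|H₁) / P(D|¬H₁)

LR = 0.6929 / 0.1750
   = 3.96

The evidence is 3.96 times more likely if H₁ is true than if H₁ is false.
LR > 1, so observing D raises the odds in favor of H₁.


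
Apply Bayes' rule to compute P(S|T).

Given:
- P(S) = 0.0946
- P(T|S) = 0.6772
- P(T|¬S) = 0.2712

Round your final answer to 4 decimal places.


Bayes' theorem: P(S|T) = P(T|S) × P(S) / P(T)

Step 1: Calculate P(T) using law of total probability
P(T) = P(T|S)P(S) + P(T|¬S)P(¬S)
     = 0.6772 × 0.0946 + 0.2712 × 0.9054
     = 0.06406312 + 0.24554448
     = 0.30960760

Step 2: Apply Bayes' theorem
P(S|T) = P(T|S) × P(S) / P(T)
       = 0.06406312 / 0.30960760
       = 0.2069


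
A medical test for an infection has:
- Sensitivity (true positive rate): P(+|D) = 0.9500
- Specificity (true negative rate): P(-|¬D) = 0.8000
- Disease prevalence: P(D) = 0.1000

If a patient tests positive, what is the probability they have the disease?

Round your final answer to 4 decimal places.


Let D = has disease, + = positive test

Given:
- P(D) = 0.1000 (prevalence)
- P(+|D) = 0.9500 (sensitivity)
- P(-|¬D) = 0.8000 (specificity)
- P(+|¬D) = 0.2000 (false positive rate = 1 - specificity)

Step 1: Find P(+)
P(+) = P(+|D)P(D) + P(+|¬D)P(¬D)
     = 0.9500 × 0.1000 + 0.2000 × 0.9000
     = 0.09500000 + 0.18000000
     = 0.27500000

Step 2: Apply Bayes' theorem for P(D|+)
P(D|+) = P(+|D)P(D) / P(+)
       = 0.09500000 / 0.27500000
       = 0.3455


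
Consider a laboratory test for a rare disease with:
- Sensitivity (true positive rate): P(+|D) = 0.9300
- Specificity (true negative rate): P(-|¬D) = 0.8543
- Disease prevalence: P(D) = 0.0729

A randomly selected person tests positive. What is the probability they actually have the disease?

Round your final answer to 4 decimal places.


Let D = has disease, + = positive test

Given:
- P(D) = 0.0729 (prevalence)
- P(+|D) = 0.9300 (sensitivity)
- P(-|¬D) = 0.8543 (specificity)
- P(+|¬D) = 0.1457 (false positive rate = 1 - specificity)

Step 1: Find P(+)
P(+) = P(+|D)P(D) + P(+|¬D)P(¬D)
     = 0.9300 × 0.0729 + 0.1457 × 0.9271
     = 0.06779700 + 0.13507847
     = 0.20287547

Step 2: Apply Bayes' theorem for P(D|+)
P(D|+) = P(+|D)P(D) / P(+)
       = 0.06779700 / 0.20287547
       = 0.3342


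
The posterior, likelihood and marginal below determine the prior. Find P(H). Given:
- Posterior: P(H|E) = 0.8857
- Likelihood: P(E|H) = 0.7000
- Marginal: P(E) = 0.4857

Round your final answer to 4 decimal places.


From Bayes' theorem: P(H|E) = P(E|H) × P(H) / P(E)

Rearranging for P(H):
P(H) = P(H|E) × P(E) / P(E|H)
     = 0.8857 × 0.4857 / 0.7000
     = 0.43018449 / 0.7000
     = 0.6145


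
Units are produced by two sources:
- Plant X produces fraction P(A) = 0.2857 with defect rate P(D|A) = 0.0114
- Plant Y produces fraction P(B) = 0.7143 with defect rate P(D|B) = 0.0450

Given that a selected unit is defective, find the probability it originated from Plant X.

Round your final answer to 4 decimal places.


Let A = from Plant X, D = defective

Given:
- P(A) = 0.2857, P(B) = 0.7143
- P(D|A) = 0.0114, P(D|B) = 0.0450

Step 1: Find P(D)
P(D) = P(D|A)P(A) + P(D|B)P(B)
     = 0.0114 × 0.2857 + 0.0450 × 0.7143
     = 0.00325698 + 0.03214350
     = 0.03540048

Step 2: Apply Bayes' theorem
P(A|D) = P(D|A)P(A) / P(D)
       = 0.00325698 / 0.03540048
       = 0.0920


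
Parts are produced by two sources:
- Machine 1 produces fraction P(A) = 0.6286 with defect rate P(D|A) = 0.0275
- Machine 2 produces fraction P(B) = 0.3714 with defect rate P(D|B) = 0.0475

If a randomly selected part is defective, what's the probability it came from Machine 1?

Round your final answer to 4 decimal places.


Let A = from Machine 1, D = defective

Given:
- P(A) = 0.6286, P(B) = 0.3714
- P(D|A) = 0.0275, P(D|B) = 0.0475

Step 1: Find P(D)
P(D) = P(D|A)P(A) + P(D|B)P(B)
     = 0.0275 × 0.6286 + 0.0475 × 0.3714
     = 0.01728650 + 0.01764150
     = 0.03492800

Step 2: Apply Bayes' theorem
P(A|D) = P(D|A)P(A) / P(D)
       = 0.01728650 / 0.03492800
       = 0.4949


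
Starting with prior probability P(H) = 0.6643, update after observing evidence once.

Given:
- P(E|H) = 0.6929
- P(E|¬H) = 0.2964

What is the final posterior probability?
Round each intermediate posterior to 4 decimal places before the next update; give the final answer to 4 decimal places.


Sequential Bayesian updating:

Initial prior: P(H) = 0.6643

Update 1:
  P(E) = 0.6929 × 0.6643 + 0.2964 × 0.3357 = 0.46029347 + 0.09950148 = 0.55979495
  P(H|E) = 0.46029347 / 0.55979495 = 0.8223

Final posterior: 0.8223


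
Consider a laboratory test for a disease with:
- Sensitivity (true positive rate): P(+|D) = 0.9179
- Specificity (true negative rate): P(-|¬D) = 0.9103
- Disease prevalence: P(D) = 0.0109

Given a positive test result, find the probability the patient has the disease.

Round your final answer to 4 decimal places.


Let D = has disease, + = positive test

Given:
- P(D) = 0.0109 (prevalence)
- P(+|D) = 0.9179 (sensitivity)
- P(-|¬D) = 0.9103 (specificity)
- P(+|¬D) = 0.0897 (false positive rate = 1 - specificity)

Step 1: Find P(+)
P(+) = P(+|D)P(D) + P(+|¬D)P(¬D)
     = 0.9179 × 0.0109 + 0.0897 × 0.9891
     = 0.01000511 + 0.08872227
     = 0.09872738

Step 2: Apply Bayes' theorem for P(D|+)
P(D|+) = P(+|D)P(D) / P(+)
       = 0.01000511 / 0.09872738
       = 0.1013


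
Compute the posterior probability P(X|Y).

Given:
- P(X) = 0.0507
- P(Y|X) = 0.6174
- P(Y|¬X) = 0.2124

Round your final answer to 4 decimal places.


Bayes' theorem: P(X|Y) = P(Y|X) × P(X) / P(Y)

Step 1: Calculate P(Y) using law of total probability
P(Y) = P(Y|X)P(X) + P(Y|¬X)P(¬X)
     = 0.6174 × 0.0507 + 0.2124 × 0.9493
     = 0.03130218 + 0.20163132
     = 0.23293350

Step 2: Apply Bayes' theorem
P(X|Y) = P(Y|X) × P(X) / P(Y)
       = 0.03130218 / 0.23293350
       = 0.1344


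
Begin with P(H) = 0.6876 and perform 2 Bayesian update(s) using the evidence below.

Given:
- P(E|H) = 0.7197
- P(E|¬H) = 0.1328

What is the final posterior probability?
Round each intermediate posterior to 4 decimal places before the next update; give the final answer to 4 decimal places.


Sequential Bayesian updating:

Initial prior: P(H) = 0.6876

Update 1:
  P(E) = 0.7197 × 0.6876 + 0.1328 × 0.3124 = 0.49486572 + 0.04148672 = 0.53635244
  P(H|E) = 0.49486572 / 0.53635244 = 0.9227

Update 2:
  P(E) = 0.7197 × 0.9227 + 0.1328 × 0.0773 = 0.66406719 + 0.01026544 = 0.67433263
  P(H|E) = 0.66406719 / 0.67433263 = 0.9848

Final posterior: 0.9848


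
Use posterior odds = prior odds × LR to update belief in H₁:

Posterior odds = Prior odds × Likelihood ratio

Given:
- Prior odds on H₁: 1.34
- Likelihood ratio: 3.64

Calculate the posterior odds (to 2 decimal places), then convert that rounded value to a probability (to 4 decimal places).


Step 1: Calculate posterior odds
Posterior odds = Prior odds × LR
               = 1.34 × 3.64
               = 4.88

Step 2: Convert to probability
P(H₁|E) = Posterior odds / (1 + Posterior odds)
       = 4.88 / (1 + 4.88)
       = 4.88 / 5.88
       = 0.8299

The evidence increased P(H₁) from 0.5726 to 0.8299.


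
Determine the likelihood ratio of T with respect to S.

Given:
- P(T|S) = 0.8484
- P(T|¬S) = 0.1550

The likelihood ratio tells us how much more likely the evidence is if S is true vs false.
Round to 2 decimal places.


Likelihood Ratio (LR) = P(T|S) / P(T|¬S)

LR = 0.8484 / 0.1550
   = 5.47

The evidence is 5.47 times more likely if S is true than if S is false.
Because LR exceeds 1, T is evidence for S.


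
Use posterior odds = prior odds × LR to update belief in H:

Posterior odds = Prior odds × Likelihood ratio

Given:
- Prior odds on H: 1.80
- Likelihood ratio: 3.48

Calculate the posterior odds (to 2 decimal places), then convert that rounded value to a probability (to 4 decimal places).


Step 1: Calculate posterior odds
Posterior odds = Prior odds × LR
               = 1.80 × 3.48
               = 6.26

Step 2: Convert to probability
P(H|E) = Posterior odds / (1 + Posterior odds)
       = 6.26 / (1 + 6.26)
       = 6.26 / 7.26
       = 0.8623

The evidence increased P(H) from 0.6429 to 0.8623.


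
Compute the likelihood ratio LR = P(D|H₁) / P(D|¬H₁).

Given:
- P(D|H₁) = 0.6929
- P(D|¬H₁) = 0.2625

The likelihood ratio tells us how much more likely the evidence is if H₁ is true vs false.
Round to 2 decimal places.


Likelihood Ratio (LR) = P(D|H₁) / P(D|¬H₁)

LR = 0.6929 / 0.2625
   = 2.64

The evidence is 2.64 times more likely if H₁ is true than if H₁ is false.
LR > 1, so observing D raises the odds in favor of H₁.


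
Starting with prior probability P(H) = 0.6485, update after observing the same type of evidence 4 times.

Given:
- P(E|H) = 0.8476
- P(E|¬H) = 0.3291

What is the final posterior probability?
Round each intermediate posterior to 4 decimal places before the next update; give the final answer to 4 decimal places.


Sequential Bayesian updating:

Initial prior: P(H) = 0.6485

Update 1:
  P(E) = 0.8476 × 0.6485 + 0.3291 × 0.3515 = 0.54966860 + 0.11567865 = 0.66534725
  P(H|E) = 0.54966860 / 0.66534725 = 0.8261

Update 2:
  P(E) = 0.8476 × 0.8261 + 0.3291 × 0.1739 = 0.70020236 + 0.05723049 = 0.75743285
  P(H|E) = 0.70020236 / 0.75743285 = 0.9244

Update 3:
  P(E) = 0.8476 × 0.9244 + 0.3291 × 0.0756 = 0.78352144 + 0.02487996 = 0.80840140
  P(H|E) = 0.78352144 / 0.80840140 = 0.9692

Update 4:
  P(E) = 0.8476 × 0.9692 + 0.3291 × 0.0308 = 0.82149392 + 0.01013628 = 0.83163020
  P(H|E) = 0.82149392 / 0.83163020 = 0.9878

Final posterior: 0.9878


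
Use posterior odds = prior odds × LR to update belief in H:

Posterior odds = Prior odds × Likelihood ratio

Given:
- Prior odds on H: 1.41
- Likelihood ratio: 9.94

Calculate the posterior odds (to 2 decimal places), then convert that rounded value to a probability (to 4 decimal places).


Step 1: Calculate posterior odds
Posterior odds = Prior odds × LR
               = 1.41 × 9.94
               = 14.02

Step 2: Convert to probability
P(H|E) = Posterior odds / (1 + Posterior odds)
       = 14.02 / (1 + 14.02)
       = 14.02 / 15.02
       = 0.9334

The evidence increased P(H) from 0.5851 to 0.9334.


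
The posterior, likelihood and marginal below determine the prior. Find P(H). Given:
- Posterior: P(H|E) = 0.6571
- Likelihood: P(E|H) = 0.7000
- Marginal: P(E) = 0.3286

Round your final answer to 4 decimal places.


From Bayes' theorem: P(H|E) = P(E|H) × P(H) / P(E)

Rearranging for P(H):
P(H) = P(H|E) × P(E) / P(E|H)
     = 0.6571 × 0.3286 / 0.7000
     = 0.21592306 / 0.7000
     = 0.3085


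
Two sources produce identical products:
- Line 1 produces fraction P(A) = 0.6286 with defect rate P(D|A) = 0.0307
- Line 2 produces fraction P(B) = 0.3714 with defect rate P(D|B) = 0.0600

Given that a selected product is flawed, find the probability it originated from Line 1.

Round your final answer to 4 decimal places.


Let A = from Line 1, D = flawed

Given:
- P(A) = 0.6286, P(B) = 0.3714
- P(D|A) = 0.0307, P(D|B) = 0.0600

Step 1: Find P(D)
P(D) = P(D|A)P(A) + P(D|B)P(B)
     = 0.0307 × 0.6286 + 0.0600 × 0.3714
     = 0.01929802 + 0.02228400
     = 0.04158202

Step 2: Apply Bayes' theorem
P(A|D) = P(D|A)P(A) / P(D)
       = 0.01929802 / 0.04158202
       = 0.4641


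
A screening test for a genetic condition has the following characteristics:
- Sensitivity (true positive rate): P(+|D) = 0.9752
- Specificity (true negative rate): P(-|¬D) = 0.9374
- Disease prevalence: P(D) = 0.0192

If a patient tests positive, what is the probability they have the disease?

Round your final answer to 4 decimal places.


Let D = has disease, + = positive test

Given:
- P(D) = 0.0192 (prevalence)
- P(+|D) = 0.9752 (sensitivity)
- P(-|¬D) = 0.9374 (specificity)
- P(+|¬D) = 0.0626 (false positive rate = 1 - specificity)

Step 1: Find P(+)
P(+) = P(+|D)P(D) + P(+|¬D)P(¬D)
     = 0.9752 × 0.0192 + 0.0626 × 0.9808
     = 0.01872384 + 0.06139808
     = 0.08012192

Step 2: Apply Bayes' theorem for P(D|+)
P(D|+) = P(+|D)P(D) / P(+)
       = 0.01872384 / 0.08012192
       = 0.2337


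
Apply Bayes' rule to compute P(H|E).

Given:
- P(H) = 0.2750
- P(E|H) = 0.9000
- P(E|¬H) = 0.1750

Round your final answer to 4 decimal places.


Bayes' theorem: P(H|E) = P(E|H) × P(H) / P(E)

Step 1: Calculate P(E) using law of total probability
P(E) = P(E|H)P(H) + P(E|¬H)P(¬H)
     = 0.9000 × 0.2750 + 0.1750 × 0.7250
     = 0.24750000 + 0.12687500
     = 0.37437500

Step 2: Apply Bayes' theorem
P(H|E) = P(E|H) × P(H) / P(E)
       = 0.24750000 / 0.37437500
       = 0.6611


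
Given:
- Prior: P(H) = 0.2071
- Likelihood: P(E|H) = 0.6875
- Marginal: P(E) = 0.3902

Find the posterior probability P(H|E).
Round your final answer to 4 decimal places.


Using Bayes' theorem:

P(H|E) = P(E|H) × P(H) / P(E)
       = 0.6875 × 0.2071 / 0.3902
       = 0.14238125 / 0.3902
       = 0.3649

The evidence strengthens our belief in H.
Prior: 0.2071 → Posterior: 0.3649


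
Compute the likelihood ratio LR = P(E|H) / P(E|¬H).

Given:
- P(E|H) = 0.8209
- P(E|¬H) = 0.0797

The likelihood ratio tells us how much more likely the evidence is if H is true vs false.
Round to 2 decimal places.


Likelihood Ratio (LR) = P(E|H) / P(E|¬H)

LR = 0.8209 / 0.0797
   = 10.30

The evidence is 10.30 times more likely if H is true than if H is false.
LR > 1, so observing E raises the odds in favor of H.


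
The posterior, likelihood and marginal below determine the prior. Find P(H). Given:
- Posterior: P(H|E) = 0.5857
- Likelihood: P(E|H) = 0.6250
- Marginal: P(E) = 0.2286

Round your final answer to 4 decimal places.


From Bayes' theorem: P(H|E) = P(E|H) × P(H) / P(E)

Rearranging for P(H):
P(H) = P(H|E) × P(E) / P(E|H)
     = 0.5857 × 0.2286 / 0.6250
     = 0.13389102 / 0.6250
     = 0.2142


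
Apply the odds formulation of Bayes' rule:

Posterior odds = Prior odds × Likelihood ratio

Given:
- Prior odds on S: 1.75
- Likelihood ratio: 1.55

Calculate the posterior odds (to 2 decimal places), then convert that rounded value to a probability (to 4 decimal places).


Step 1: Calculate posterior odds
Posterior odds = Prior odds × LR
               = 1.75 × 1.55
               = 2.71

Step 2: Convert to probability
P(S|E) = Posterior odds / (1 + Posterior odds)
       = 2.71 / (1 + 2.71)
       = 2.71 / 3.71
       = 0.7305

The evidence increased P(S) from 0.6364 to 0.7305.


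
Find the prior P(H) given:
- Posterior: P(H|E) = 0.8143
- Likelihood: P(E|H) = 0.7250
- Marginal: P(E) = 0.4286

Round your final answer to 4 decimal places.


From Bayes' theorem: P(H|E) = P(E|H) × P(H) / P(E)

Rearranging for P(H):
P(H) = P(H|E) × P(E) / P(E|H)
     = 0.8143 × 0.4286 / 0.7250
     = 0.34900898 / 0.7250
     = 0.4814


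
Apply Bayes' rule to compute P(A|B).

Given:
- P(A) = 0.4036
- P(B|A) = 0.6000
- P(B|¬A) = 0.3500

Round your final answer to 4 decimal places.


Bayes' theorem: P(A|B) = P(B|A) × P(A) / P(B)

Step 1: Calculate P(B) using law of total probability
P(B) = P(B|A)P(A) + P(B|¬A)P(¬A)
     = 0.6000 × 0.4036 + 0.3500 × 0.5964
     = 0.24216000 + 0.20874000
     = 0.45090000

Step 2: Apply Bayes' theorem
P(A|B) = P(B|A) × P(A) / P(B)
       = 0.24216000 / 0.45090000
       = 0.5371


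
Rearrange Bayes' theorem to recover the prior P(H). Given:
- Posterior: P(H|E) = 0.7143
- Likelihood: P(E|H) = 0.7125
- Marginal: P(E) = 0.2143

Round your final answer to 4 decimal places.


From Bayes' theorem: P(H|E) = P(E|H) × P(H) / P(E)

Rearranging for P(H):
P(H) = P(H|E) × P(E) / P(E|H)
     = 0.7143 × 0.2143 / 0.7125
     = 0.15307449 / 0.7125
     = 0.2148


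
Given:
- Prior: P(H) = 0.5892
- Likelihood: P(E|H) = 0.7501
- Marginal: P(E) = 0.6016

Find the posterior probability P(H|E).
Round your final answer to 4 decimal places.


Using Bayes' theorem:

P(H|E) = P(E|H) × P(H) / P(E)
       = 0.7501 × 0.5892 / 0.6016
       = 0.44195892 / 0.6016
       = 0.7346

The evidence strengthens our belief in H.
Prior: 0.5892 → Posterior: 0.7346


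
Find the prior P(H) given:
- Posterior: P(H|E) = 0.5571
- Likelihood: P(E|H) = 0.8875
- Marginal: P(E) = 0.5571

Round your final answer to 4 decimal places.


From Bayes' theorem: P(H|E) = P(E|H) × P(H) / P(E)

Rearranging for P(H):
P(H) = P(H|E) × P(E) / P(E|H)
     = 0.5571 × 0.5571 / 0.8875
     = 0.31036041 / 0.8875
     = 0.3497


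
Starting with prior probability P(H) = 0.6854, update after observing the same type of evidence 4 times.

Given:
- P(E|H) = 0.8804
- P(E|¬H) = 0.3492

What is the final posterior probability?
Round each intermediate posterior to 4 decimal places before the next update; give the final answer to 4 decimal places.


Sequential Bayesian updating:

Initial prior: P(H) = 0.6854

Update 1:
  P(E) = 0.8804 × 0.6854 + 0.3492 × 0.3146 = 0.60342616 + 0.10985832 = 0.71328448
  P(H|E) = 0.60342616 / 0.71328448 = 0.8460

Update 2:
  P(E) = 0.8804 × 0.8460 + 0.3492 × 0.1540 = 0.74481840 + 0.05377680 = 0.79859520
  P(H|E) = 0.74481840 / 0.79859520 = 0.9327

Update 3:
  P(E) = 0.8804 × 0.9327 + 0.3492 × 0.0673 = 0.82114908 + 0.02350116 = 0.84465024
  P(H|E) = 0.82114908 / 0.84465024 = 0.9722

Update 4:
  P(E) = 0.8804 × 0.9722 + 0.3492 × 0.0278 = 0.85592488 + 0.00970776 = 0.86563264
  P(H|E) = 0.85592488 / 0.86563264 = 0.9888

Final posterior: 0.9888


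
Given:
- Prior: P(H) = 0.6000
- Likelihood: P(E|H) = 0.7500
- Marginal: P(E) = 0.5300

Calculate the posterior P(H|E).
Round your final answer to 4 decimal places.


Using Bayes' theorem:

P(H|E) = P(E|H) × P(H) / P(E)
       = 0.7500 × 0.6000 / 0.5300
       = 0.45000000 / 0.5300
       = 0.8491

The evidence strengthens our belief in H.
Prior: 0.6000 → Posterior: 0.8491


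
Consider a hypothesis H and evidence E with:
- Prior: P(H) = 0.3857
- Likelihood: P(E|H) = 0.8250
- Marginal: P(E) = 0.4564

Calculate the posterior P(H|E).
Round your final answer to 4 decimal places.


Using Bayes' theorem:

P(H|E) = P(E|H) × P(H) / P(E)
       = 0.8250 × 0.3857 / 0.4564
       = 0.31820250 / 0.4564
       = 0.6972

The evidence strengthens our belief in H.
Prior: 0.3857 → Posterior: 0.6972


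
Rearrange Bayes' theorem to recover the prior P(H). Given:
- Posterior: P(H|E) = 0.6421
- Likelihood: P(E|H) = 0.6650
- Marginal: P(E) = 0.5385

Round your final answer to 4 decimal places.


From Bayes' theorem: P(H|E) = P(E|H) × P(H) / P(E)

Rearranging for P(H):
P(H) = P(H|E) × P(E) / P(E|H)
     = 0.6421 × 0.5385 / 0.6650
     = 0.34577085 / 0.6650
     = 0.5200


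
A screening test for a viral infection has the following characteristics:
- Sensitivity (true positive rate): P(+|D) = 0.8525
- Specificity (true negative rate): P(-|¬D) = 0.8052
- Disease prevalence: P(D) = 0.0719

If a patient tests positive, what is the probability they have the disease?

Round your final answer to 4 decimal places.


Let D = has disease, + = positive test

Given:
- P(D) = 0.0719 (prevalence)
- P(+|D) = 0.8525 (sensitivity)
- P(-|¬D) = 0.8052 (specificity)
- P(+|¬D) = 0.1948 (false positive rate = 1 - specificity)

Step 1: Find P(+)
P(+) = P(+|D)P(D) + P(+|¬D)P(¬D)
     = 0.8525 × 0.0719 + 0.1948 × 0.9281
     = 0.06129475 + 0.18079388
     = 0.24208863

Step 2: Apply Bayes' theorem for P(D|+)
P(D|+) = P(+|D)P(D) / P(+)
       = 0.06129475 / 0.24208863
       = 0.2532


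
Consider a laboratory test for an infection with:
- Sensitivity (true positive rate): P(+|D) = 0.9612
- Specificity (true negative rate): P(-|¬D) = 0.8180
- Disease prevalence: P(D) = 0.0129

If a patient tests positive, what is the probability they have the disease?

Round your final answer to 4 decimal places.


Let D = has disease, + = positive test

Given:
- P(D) = 0.0129 (prevalence)
- P(+|D) = 0.9612 (sensitivity)
- P(-|¬D) = 0.8180 (specificity)
- P(+|¬D) = 0.1820 (false positive rate = 1 - specificity)

Step 1: Find P(+)
P(+) = P(+|D)P(D) + P(+|¬D)P(¬D)
     = 0.9612 × 0.0129 + 0.1820 × 0.9871
     = 0.01239948 + 0.17965220
     = 0.19205168

Step 2: Apply Bayes' theorem for P(D|+)
P(D|+) = P(+|D)P(D) / P(+)
       = 0.01239948 / 0.19205168
       = 0.0646


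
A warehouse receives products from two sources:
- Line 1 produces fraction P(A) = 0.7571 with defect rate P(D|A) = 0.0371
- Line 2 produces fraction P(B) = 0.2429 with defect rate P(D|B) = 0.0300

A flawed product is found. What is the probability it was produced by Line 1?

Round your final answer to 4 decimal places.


Let A = from Line 1, D = flawed

Given:
- P(A) = 0.7571, P(B) = 0.2429
- P(D|A) = 0.0371, P(D|B) = 0.0300

Step 1: Find P(D)
P(D) = P(D|A)P(A) + P(D|B)P(B)
     = 0.0371 × 0.7571 + 0.0300 × 0.2429
     = 0.02808841 + 0.00728700
     = 0.03537541

Step 2: Apply Bayes' theorem
P(A|D) = P(D|A)P(A) / P(D)
       = 0.02808841 / 0.03537541
       = 0.7940


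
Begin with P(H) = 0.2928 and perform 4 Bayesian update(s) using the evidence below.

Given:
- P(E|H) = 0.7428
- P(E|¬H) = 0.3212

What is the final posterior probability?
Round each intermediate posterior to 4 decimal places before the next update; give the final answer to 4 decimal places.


Sequential Bayesian updating:

Initial prior: P(H) = 0.2928

Update 1:
  P(E) = 0.7428 × 0.2928 + 0.3212 × 0.7072 = 0.21749184 + 0.22715264 = 0.44464448
  P(H|E) = 0.21749184 / 0.44464448 = 0.4891

Update 2:
  P(E) = 0.7428 × 0.4891 + 0.3212 × 0.5109 = 0.36330348 + 0.16410108 = 0.52740456
  P(H|E) = 0.36330348 / 0.52740456 = 0.6889

Update 3:
  P(E) = 0.7428 × 0.6889 + 0.3212 × 0.3111 = 0.51171492 + 0.09992532 = 0.61164024
  P(H|E) = 0.51171492 / 0.61164024 = 0.8366

Update 4:
  P(E) = 0.7428 × 0.8366 + 0.3212 × 0.1634 = 0.62142648 + 0.05248408 = 0.67391056
  P(H|E) = 0.62142648 / 0.67391056 = 0.9221

Final posterior: 0.9221


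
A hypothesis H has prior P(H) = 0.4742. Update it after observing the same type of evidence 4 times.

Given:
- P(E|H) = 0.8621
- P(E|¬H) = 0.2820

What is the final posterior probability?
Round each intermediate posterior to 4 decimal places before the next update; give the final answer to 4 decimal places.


Sequential Bayesian updating:

Initial prior: P(H) = 0.4742

Update 1:
  P(E) = 0.8621 × 0.4742 + 0.2820 × 0.5258 = 0.40880782 + 0.14827560 = 0.55708342
  P(H|E) = 0.40880782 / 0.55708342 = 0.7338

Update 2:
  P(E) = 0.8621 × 0.7338 + 0.2820 × 0.2662 = 0.63260898 + 0.07506840 = 0.70767738
  P(H|E) = 0.63260898 / 0.70767738 = 0.8939

Update 3:
  P(E) = 0.8621 × 0.8939 + 0.2820 × 0.1061 = 0.77063119 + 0.02992020 = 0.80055139
  P(H|E) = 0.77063119 / 0.80055139 = 0.9626

Update 4:
  P(E) = 0.8621 × 0.9626 + 0.2820 × 0.0374 = 0.82985746 + 0.01054680 = 0.84040426
  P(H|E) = 0.82985746 / 0.84040426 = 0.9875

Final posterior: 0.9875
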